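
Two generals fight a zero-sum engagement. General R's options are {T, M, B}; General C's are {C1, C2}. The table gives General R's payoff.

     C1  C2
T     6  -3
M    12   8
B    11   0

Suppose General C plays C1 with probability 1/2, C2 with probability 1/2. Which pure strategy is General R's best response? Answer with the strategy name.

M

Expected payoff of T: (1/2)·6 + (1/2)·(-3) = 3/2.
Expected payoff of M: (1/2)·12 + (1/2)·8 = 10.
Expected payoff of B: (1/2)·11 + (1/2)·0 = 11/2.
The largest is 10, so General R's best response is M.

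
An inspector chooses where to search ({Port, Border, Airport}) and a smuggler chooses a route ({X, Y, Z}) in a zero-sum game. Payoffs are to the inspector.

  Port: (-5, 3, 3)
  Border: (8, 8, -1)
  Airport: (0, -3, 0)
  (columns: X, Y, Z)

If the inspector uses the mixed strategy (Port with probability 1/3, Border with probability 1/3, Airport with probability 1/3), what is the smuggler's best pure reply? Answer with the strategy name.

Z

If the smuggler plays X, the inspector's expected payoff is (1/3)·(-5) + (1/3)·8 + (1/3)·0 = 1.
If the smuggler plays Y, the inspector's expected payoff is (1/3)·3 + (1/3)·8 + (1/3)·(-3) = 8/3.
If the smuggler plays Z, the inspector's expected payoff is (1/3)·3 + (1/3)·(-1) + (1/3)·0 = 2/3.
The smuggler minimizes the inspector's payoff; the smallest is 2/3, so the best response is Z.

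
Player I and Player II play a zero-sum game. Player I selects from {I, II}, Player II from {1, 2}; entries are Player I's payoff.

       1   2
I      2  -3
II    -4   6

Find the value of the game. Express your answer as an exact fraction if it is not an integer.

0

Row minima: I → -3, II → -4; maximin = -3.
Column maxima: 1 → 2, 2 → 6; minimax = 2.
-3 ≠ 2, so there is no saddle point; optimal play is mixed.
Let Player I play I with probability p. Expected payoff against 1: 2p + (-4)(1−p) = 6p − 4; against 2: (-3)p + 6(1−p) = −9p + 6.
Setting these equal: 6p − 4 = −9p + 6 ⇒ 15p = 10 ⇒ p = 2/3, and the value is (6)·(2/3) − 4 = 0.
For Player II: with q = P(1), equating I's and II's payoffs gives 5q − 3 = −10q + 6 ⇒ q = 3/5.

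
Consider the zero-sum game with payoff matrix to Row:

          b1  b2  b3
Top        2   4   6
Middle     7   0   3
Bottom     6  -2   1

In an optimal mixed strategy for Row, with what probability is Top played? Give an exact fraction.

Row minima: Top → 2, Middle → 0, Bottom → -2; maximin = 2.
Column maxima: b1 → 7, b2 → 4, b3 → 6; minimax = 4.
2 ≠ 4, so there is no saddle point; optimal play is mixed.
Bottom is strictly dominated by Middle, so Row never plays it.
b3 is strictly dominated by b2 (it gives Row strictly more in every row), so Column never plays it.
On the remaining 2×2 (Top, Middle vs b1, b2):
Let Row play Top with probability p. Expected payoff against b1: 2p + 7(1−p) = −5p + 7; against b2: 4p + 0(1−p) = 4p.
Setting these equal: −5p + 7 = 4p ⇒ −9p = -7 ⇒ p = 7/9, and the value is (-5)·(7/9) + 7 = 28/9.
For Column: with q = P(b1), equating Top's and Middle's payoffs gives −2q + 4 = 7q ⇒ q = 4/9.

7/9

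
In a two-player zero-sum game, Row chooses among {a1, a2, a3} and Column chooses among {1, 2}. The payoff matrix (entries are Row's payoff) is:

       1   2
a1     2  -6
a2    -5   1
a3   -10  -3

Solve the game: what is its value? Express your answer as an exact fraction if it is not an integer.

Row minima: a1 → -6, a2 → -5, a3 → -10; maximin = -5.
Column maxima: 1 → 2, 2 → 1; minimax = 1.
-5 ≠ 1, so there is no saddle point; optimal play is mixed.
a3 is strictly dominated by a2, so Row never plays it.
On the remaining 2×2 (a1, a2 vs 1, 2):
Let Row play a1 with probability p. Expected payoff against 1: 2p + (-5)(1−p) = 7p − 5; against 2: (-6)p + 1(1−p) = −7p + 1.
Setting these equal: 7p − 5 = −7p + 1 ⇒ 14p = 6 ⇒ p = 3/7, and the value is (7)·(3/7) − 5 = -2.
For Column: with q = P(1), equating a1's and a2's payoffs gives 8q − 6 = −6q + 1 ⇒ q = 1/2.

-2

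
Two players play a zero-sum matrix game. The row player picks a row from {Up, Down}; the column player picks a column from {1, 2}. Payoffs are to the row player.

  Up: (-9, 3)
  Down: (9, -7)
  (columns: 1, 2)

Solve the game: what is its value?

Row minima: Up → -9, Down → -7; maximin = -7.
Column maxima: 1 → 9, 2 → 3; minimax = 3.
-7 ≠ 3, so there is no saddle point; optimal play is mixed.
Let the row player play Up with probability p. Expected payoff against 1: (-9)p + 9(1−p) = −18p + 9; against 2: 3p + (-7)(1−p) = 10p − 7.
Setting these equal: −18p + 9 = 10p − 7 ⇒ −28p = -16 ⇒ p = 4/7, and the value is (-18)·(4/7) + 9 = -9/7.
For the column player: with q = P(1), equating Up's and Down's payoffs gives −12q + 3 = 16q − 7 ⇒ q = 5/14.

-9/7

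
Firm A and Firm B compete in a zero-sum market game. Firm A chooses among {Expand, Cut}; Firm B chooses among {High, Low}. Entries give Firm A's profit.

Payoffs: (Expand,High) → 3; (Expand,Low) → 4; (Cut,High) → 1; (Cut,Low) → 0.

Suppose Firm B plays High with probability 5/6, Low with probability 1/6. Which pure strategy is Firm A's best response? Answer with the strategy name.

Expand

Expected payoff of Expand: (5/6)·3 + (1/6)·4 = 19/6.
Expected payoff of Cut: (5/6)·1 + (1/6)·0 = 5/6.
The largest is 19/6, so Firm A's best response is Expand.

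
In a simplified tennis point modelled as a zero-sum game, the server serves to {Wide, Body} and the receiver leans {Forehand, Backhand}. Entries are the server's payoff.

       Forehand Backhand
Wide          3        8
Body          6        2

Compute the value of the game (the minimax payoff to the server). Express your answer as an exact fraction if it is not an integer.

Row minima: Wide → 3, Body → 2; maximin = 3.
Column maxima: Forehand → 6, Backhand → 8; minimax = 6.
3 ≠ 6, so there is no saddle point; optimal play is mixed.
Let the server play Wide with probability p. Expected payoff against Forehand: 3p + 6(1−p) = −3p + 6; against Backhand: 8p + 2(1−p) = 6p + 2.
Setting these equal: −3p + 6 = 6p + 2 ⇒ −9p = -4 ⇒ p = 4/9, and the value is (-3)·(4/9) + 6 = 14/3.
For the receiver: with q = P(Forehand), equating Wide's and Body's payoffs gives −5q + 8 = 4q + 2 ⇒ q = 2/3.

14/3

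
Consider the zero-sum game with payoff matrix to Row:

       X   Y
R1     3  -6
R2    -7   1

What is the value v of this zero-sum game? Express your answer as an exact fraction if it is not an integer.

-39/17

Row minima: R1 → -6, R2 → -7; maximin = -6.
Column maxima: X → 3, Y → 1; minimax = 1.
-6 ≠ 1, so there is no saddle point; optimal play is mixed.
Let Row play R1 with probability p. Expected payoff against X: 3p + (-7)(1−p) = 10p − 7; against Y: (-6)p + 1(1−p) = −7p + 1.
Setting these equal: 10p − 7 = −7p + 1 ⇒ 17p = 8 ⇒ p = 8/17, and the value is (10)·(8/17) − 7 = -39/17.
For Column: with q = P(X), equating R1's and R2's payoffs gives 9q − 6 = −8q + 1 ⇒ q = 7/17.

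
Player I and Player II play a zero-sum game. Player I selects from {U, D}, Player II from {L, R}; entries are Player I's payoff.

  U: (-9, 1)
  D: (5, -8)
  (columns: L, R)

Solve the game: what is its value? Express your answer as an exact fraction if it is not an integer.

-67/23

Row minima: U → -9, D → -8; maximin = -8.
Column maxima: L → 5, R → 1; minimax = 1.
-8 ≠ 1, so there is no saddle point; optimal play is mixed.
Let Player I play U with probability p. Expected payoff against L: (-9)p + 5(1−p) = −14p + 5; against R: 1p + (-8)(1−p) = 9p − 8.
Setting these equal: −14p + 5 = 9p − 8 ⇒ −23p = -13 ⇒ p = 13/23, and the value is (-14)·(13/23) + 5 = -67/23.
For Player II: with q = P(L), equating U's and D's payoffs gives −10q + 1 = 13q − 8 ⇒ q = 9/23.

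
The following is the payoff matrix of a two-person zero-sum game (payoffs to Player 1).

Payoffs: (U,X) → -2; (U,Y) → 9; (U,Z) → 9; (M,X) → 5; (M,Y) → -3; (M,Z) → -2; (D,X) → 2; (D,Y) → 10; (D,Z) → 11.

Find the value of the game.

Row minima: U → -2, M → -3, D → 2; maximin = 2.
Column maxima: X → 5, Y → 10, Z → 11; minimax = 5.
2 ≠ 5, so there is no saddle point; optimal play is mixed.
U is strictly dominated by D, so Player 1 never plays it.
With U eliminated, Z is strictly dominated by Y (it gives Player 1 strictly more in every remaining row), so Player 2 never plays it.
On the remaining 2×2 (M, D vs X, Y):
Let Player 1 play M with probability p. Expected payoff against X: 5p + 2(1−p) = 3p + 2; against Y: (-3)p + 10(1−p) = −13p + 10.
Setting these equal: 3p + 2 = −13p + 10 ⇒ 16p = 8 ⇒ p = 1/2, and the value is (3)·(1/2) + 2 = 7/2.
For Player 2: with q = P(X), equating M's and D's payoffs gives 8q − 3 = −8q + 10 ⇒ q = 13/16.

7/2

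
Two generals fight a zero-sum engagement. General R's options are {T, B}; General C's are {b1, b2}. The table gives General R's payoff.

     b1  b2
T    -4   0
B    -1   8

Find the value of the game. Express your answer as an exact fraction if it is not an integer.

Row minima: T → -4, B → -1; maximin = -1.
Column maxima: b1 → -1, b2 → 8; minimax = -1.
Since maximin = minimax = -1, there is a saddle point and the value is -1.

-1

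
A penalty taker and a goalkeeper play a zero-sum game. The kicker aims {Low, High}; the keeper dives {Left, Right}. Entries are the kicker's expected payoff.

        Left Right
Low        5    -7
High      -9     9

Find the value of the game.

Row minima: Low → -7, High → -9; maximin = -7.
Column maxima: Left → 5, Right → 9; minimax = 5.
-7 ≠ 5, so there is no saddle point; optimal play is mixed.
Let the kicker play Low with probability p. Expected payoff against Left: 5p + (-9)(1−p) = 14p − 9; against Right: (-7)p + 9(1−p) = −16p + 9.
Setting these equal: 14p − 9 = −16p + 9 ⇒ 30p = 18 ⇒ p = 3/5, and the value is (14)·(3/5) − 9 = -3/5.
For the keeper: with q = P(Left), equating Low's and High's payoffs gives 12q − 7 = −18q + 9 ⇒ q = 8/15.

-3/5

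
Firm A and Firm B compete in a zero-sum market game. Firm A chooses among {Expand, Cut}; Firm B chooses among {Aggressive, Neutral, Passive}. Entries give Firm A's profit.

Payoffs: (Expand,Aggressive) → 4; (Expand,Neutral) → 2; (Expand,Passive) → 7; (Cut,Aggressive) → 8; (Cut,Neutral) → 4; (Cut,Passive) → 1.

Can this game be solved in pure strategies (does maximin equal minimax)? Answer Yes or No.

Row minima: Expand → 2, Cut → 1; maximin = 2.
Column maxima: Aggressive → 8, Neutral → 4, Passive → 7; minimax = 4.
2 ≠ 4, so no pure-strategy equilibrium exists.

No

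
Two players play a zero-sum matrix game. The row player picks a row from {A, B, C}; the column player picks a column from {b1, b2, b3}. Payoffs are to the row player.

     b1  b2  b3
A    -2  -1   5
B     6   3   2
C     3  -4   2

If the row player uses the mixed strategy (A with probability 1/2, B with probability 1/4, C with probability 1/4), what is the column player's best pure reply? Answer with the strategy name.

b2

If the column player plays b1, the row player's expected payoff is (1/2)·(-2) + (1/4)·6 + (1/4)·3 = 5/4.
If the column player plays b2, the row player's expected payoff is (1/2)·(-1) + (1/4)·3 + (1/4)·(-4) = -3/4.
If the column player plays b3, the row player's expected payoff is (1/2)·5 + (1/4)·2 + (1/4)·2 = 7/2.
The column player minimizes the row player's payoff; the smallest is -3/4, so the best response is b2.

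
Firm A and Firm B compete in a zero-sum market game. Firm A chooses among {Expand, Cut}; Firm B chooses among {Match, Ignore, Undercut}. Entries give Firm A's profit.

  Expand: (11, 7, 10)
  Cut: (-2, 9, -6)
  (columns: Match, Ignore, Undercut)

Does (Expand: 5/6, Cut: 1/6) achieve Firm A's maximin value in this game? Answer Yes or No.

Yes

Against Match this mix gives (5/6)·11 + (1/6)·(-2) = 53/6.
Against Ignore this mix gives (5/6)·7 + (1/6)·9 = 22/3.
Against Undercut this mix gives (5/6)·10 + (1/6)·(-6) = 22/3.
All of Firm B's active replies (Ignore, Undercut) yield 22/3, and no column does worse for Firm A. The mix makes Firm B indifferent and guarantees 22/3, so it is optimal.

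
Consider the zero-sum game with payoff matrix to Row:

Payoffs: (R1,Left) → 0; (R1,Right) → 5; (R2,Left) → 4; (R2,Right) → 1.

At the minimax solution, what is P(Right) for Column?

1/2

Row minima: R1 → 0, R2 → 1; maximin = 1.
Column maxima: Left → 4, Right → 5; minimax = 4.
1 ≠ 4, so there is no saddle point; optimal play is mixed.
Let Row play R1 with probability p. Expected payoff against Left: 0p + 4(1−p) = −4p + 4; against Right: 5p + 1(1−p) = 4p + 1.
Setting these equal: −4p + 4 = 4p + 1 ⇒ −8p = -3 ⇒ p = 3/8, and the value is (-4)·(3/8) + 4 = 5/2.
For Column: with q = P(Left), equating R1's and R2's payoffs gives −5q + 5 = 3q + 1 ⇒ q = 1/2.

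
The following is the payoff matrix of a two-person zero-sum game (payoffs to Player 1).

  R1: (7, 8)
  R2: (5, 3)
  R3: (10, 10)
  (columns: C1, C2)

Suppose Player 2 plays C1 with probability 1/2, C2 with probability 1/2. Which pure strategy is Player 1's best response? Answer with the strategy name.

Expected payoff of R1: (1/2)·7 + (1/2)·8 = 15/2.
Expected payoff of R2: (1/2)·5 + (1/2)·3 = 4.
Expected payoff of R3: (1/2)·10 + (1/2)·10 = 10.
The largest is 10, so Player 1's best response is R3.

R3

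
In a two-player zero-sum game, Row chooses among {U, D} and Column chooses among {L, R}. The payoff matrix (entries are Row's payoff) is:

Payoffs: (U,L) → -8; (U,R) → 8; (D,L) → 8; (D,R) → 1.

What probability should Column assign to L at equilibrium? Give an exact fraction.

7/23

Row minima: U → -8, D → 1; maximin = 1.
Column maxima: L → 8, R → 8; minimax = 8.
1 ≠ 8, so there is no saddle point; optimal play is mixed.
Let Row play U with probability p. Expected payoff against L: (-8)p + 8(1−p) = −16p + 8; against R: 8p + 1(1−p) = 7p + 1.
Setting these equal: −16p + 8 = 7p + 1 ⇒ −23p = -7 ⇒ p = 7/23, and the value is (-16)·(7/23) + 8 = 72/23.
For Column: with q = P(L), equating U's and D's payoffs gives −16q + 8 = 7q + 1 ⇒ q = 7/23.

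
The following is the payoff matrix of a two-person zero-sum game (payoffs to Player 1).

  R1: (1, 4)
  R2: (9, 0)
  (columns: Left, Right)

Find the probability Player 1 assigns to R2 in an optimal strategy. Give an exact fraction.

1/4

Row minima: R1 → 1, R2 → 0; maximin = 1.
Column maxima: Left → 9, Right → 4; minimax = 4.
1 ≠ 4, so there is no saddle point; optimal play is mixed.
Let Player 1 play R1 with probability p. Expected payoff against Left: 1p + 9(1−p) = −8p + 9; against Right: 4p + 0(1−p) = 4p.
Setting these equal: −8p + 9 = 4p ⇒ −12p = -9 ⇒ p = 3/4, and the value is (-8)·(3/4) + 9 = 3.
For Player 2: with q = P(Left), equating R1's and R2's payoffs gives −3q + 4 = 9q ⇒ q = 1/3.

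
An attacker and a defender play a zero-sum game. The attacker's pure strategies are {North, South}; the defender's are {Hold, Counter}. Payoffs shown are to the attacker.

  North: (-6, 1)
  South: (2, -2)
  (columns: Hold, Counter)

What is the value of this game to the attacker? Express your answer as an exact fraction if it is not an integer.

-10/11

Row minima: North → -6, South → -2; maximin = -2.
Column maxima: Hold → 2, Counter → 1; minimax = 1.
-2 ≠ 1, so there is no saddle point; optimal play is mixed.
Let the attacker play North with probability p. Expected payoff against Hold: (-6)p + 2(1−p) = −8p + 2; against Counter: 1p + (-2)(1−p) = 3p − 2.
Setting these equal: −8p + 2 = 3p − 2 ⇒ −11p = -4 ⇒ p = 4/11, and the value is (-8)·(4/11) + 2 = -10/11.
For the defender: with q = P(Hold), equating North's and South's payoffs gives −7q + 1 = 4q − 2 ⇒ q = 3/11.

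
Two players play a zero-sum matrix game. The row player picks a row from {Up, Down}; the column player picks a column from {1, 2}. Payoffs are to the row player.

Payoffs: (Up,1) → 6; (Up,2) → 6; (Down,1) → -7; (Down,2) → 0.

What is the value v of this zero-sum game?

Row minima: Up → 6, Down → -7; maximin = 6.
Column maxima: 1 → 6, 2 → 6; minimax = 6.
Since maximin = minimax = 6, there is a saddle point and the value is 6.

6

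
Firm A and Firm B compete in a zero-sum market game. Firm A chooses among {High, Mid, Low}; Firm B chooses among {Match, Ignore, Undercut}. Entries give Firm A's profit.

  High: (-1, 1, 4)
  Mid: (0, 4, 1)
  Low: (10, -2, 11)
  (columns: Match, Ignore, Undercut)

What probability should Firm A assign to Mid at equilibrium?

Row minima: High → -1, Mid → 0, Low → -2; maximin = 0.
Column maxima: Match → 10, Ignore → 4, Undercut → 11; minimax = 4.
0 ≠ 4, so there is no saddle point; optimal play is mixed.
Undercut is strictly dominated by Match (it gives Firm A strictly more in every row), so Firm B never plays it.
With Undercut eliminated, High is strictly dominated by Mid (Mid gives Firm A strictly more in every remaining column), so Firm A never plays it.
On the remaining 2×2 (Mid, Low vs Match, Ignore):
Let Firm A play Mid with probability p. Expected payoff against Match: 0p + 10(1−p) = −10p + 10; against Ignore: 4p + (-2)(1−p) = 6p − 2.
Setting these equal: −10p + 10 = 6p − 2 ⇒ −16p = -12 ⇒ p = 3/4, and the value is (-10)·(3/4) + 10 = 5/2.
For Firm B: with q = P(Match), equating Mid's and Low's payoffs gives −4q + 4 = 12q − 2 ⇒ q = 3/8.

3/4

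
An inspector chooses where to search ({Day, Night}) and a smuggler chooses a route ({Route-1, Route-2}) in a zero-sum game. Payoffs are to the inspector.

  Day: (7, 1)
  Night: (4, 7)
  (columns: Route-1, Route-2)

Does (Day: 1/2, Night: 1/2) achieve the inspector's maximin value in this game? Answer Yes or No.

Against Route-1 this mix gives (1/2)·7 + (1/2)·4 = 11/2.
Against Route-2 this mix gives (1/2)·1 + (1/2)·7 = 4.
The smuggler will play Route-2, holding the inspector to 4. Shifting weight toward the row that does better against Route-2 would raise this floor (the equalizing mix achieves 5 against both Route-2 and Route-1), so the proposed strategy is not optimal.

No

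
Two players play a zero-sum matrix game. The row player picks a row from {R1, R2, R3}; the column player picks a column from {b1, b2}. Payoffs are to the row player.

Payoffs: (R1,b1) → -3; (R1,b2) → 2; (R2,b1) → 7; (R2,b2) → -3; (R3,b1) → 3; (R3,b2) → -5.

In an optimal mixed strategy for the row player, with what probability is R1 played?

Row minima: R1 → -3, R2 → -3, R3 → -5; maximin = -3.
Column maxima: b1 → 7, b2 → 2; minimax = 2.
-3 ≠ 2, so there is no saddle point; optimal play is mixed.
R3 is strictly dominated by R2, so the row player never plays it.
On the remaining 2×2 (R1, R2 vs b1, b2):
Let the row player play R1 with probability p. Expected payoff against b1: (-3)p + 7(1−p) = −10p + 7; against b2: 2p + (-3)(1−p) = 5p − 3.
Setting these equal: −10p + 7 = 5p − 3 ⇒ −15p = -10 ⇒ p = 2/3, and the value is (-10)·(2/3) + 7 = 1/3.
For the column player: with q = P(b1), equating R1's and R2's payoffs gives −5q + 2 = 10q − 3 ⇒ q = 1/3.

2/3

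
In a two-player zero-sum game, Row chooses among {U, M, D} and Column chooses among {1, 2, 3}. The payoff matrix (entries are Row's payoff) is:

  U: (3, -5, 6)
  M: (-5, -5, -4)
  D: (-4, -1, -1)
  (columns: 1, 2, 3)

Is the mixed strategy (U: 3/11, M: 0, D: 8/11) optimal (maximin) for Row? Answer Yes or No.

Yes

Against 1 this mix gives (3/11)·3 + (8/11)·(-4) = -23/11.
Against 2 this mix gives (3/11)·(-5) + (8/11)·(-1) = -23/11.
Against 3 this mix gives (3/11)·6 + (8/11)·(-1) = 10/11.
All of Column's active replies (1, 2) yield -23/11, and no column does worse for Row. The mix makes Column indifferent and guarantees -23/11, so it is optimal.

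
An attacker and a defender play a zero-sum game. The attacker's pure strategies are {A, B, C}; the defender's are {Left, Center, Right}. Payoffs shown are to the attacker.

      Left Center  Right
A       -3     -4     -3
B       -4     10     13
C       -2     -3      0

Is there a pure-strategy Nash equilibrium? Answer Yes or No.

Row minima: A → -4, B → -4, C → -3; maximin = -3.
Column maxima: Left → -2, Center → 10, Right → 13; minimax = -2.
-3 ≠ -2, so no pure-strategy equilibrium exists.

No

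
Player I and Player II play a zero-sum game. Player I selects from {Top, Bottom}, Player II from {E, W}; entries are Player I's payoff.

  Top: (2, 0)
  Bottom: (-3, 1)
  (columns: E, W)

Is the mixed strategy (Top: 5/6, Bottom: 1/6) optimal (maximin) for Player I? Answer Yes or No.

No

Against E this mix gives (5/6)·2 + (1/6)·(-3) = 7/6.
Against W this mix gives (5/6)·0 + (1/6)·1 = 1/6.
Player II will play W, holding Player I to 1/6. Shifting weight toward the row that does better against W would raise this floor (the equalizing mix achieves 1/3 against both W and E), so the proposed strategy is not optimal.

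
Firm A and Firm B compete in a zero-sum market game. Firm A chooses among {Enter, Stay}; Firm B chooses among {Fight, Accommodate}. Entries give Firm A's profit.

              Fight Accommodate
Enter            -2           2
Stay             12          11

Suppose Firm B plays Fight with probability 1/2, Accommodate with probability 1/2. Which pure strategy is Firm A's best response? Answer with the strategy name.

Stay

Expected payoff of Enter: (1/2)·(-2) + (1/2)·2 = 0.
Expected payoff of Stay: (1/2)·12 + (1/2)·11 = 23/2.
The largest is 23/2, so Firm A's best response is Stay.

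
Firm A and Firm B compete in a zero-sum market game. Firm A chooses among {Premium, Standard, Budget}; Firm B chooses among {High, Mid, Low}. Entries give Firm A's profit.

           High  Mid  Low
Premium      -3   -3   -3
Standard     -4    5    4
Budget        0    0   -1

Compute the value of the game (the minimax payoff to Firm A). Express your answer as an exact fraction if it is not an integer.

-4/9

Row minima: Premium → -3, Standard → -4, Budget → -1; maximin = -1.
Column maxima: High → 0, Mid → 5, Low → 4; minimax = 0.
-1 ≠ 0, so there is no saddle point; optimal play is mixed.
Premium is strictly dominated by Budget, so Firm A never plays it.
With Premium eliminated, Mid is strictly dominated by Low (it gives Firm A strictly more in every remaining row), so Firm B never plays it.
On the remaining 2×2 (Standard, Budget vs High, Low):
Let Firm A play Standard with probability p. Expected payoff against High: (-4)p + 0(1−p) = −4p; against Low: 4p + (-1)(1−p) = 5p − 1.
Setting these equal: −4p = 5p − 1 ⇒ −9p = -1 ⇒ p = 1/9, and the value is (-4)·(1/9) = -4/9.
For Firm B: with q = P(High), equating Standard's and Budget's payoffs gives −8q + 4 = q − 1 ⇒ q = 5/9.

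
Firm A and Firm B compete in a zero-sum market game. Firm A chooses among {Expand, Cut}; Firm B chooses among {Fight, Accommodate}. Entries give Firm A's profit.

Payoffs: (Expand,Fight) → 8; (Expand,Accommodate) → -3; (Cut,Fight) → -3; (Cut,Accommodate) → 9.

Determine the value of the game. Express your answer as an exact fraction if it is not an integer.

Row minima: Expand → -3, Cut → -3; maximin = -3.
Column maxima: Fight → 8, Accommodate → 9; minimax = 8.
-3 ≠ 8, so there is no saddle point; optimal play is mixed.
Let Firm A play Expand with probability p. Expected payoff against Fight: 8p + (-3)(1−p) = 11p − 3; against Accommodate: (-3)p + 9(1−p) = −12p + 9.
Setting these equal: 11p − 3 = −12p + 9 ⇒ 23p = 12 ⇒ p = 12/23, and the value is (11)·(12/23) − 3 = 63/23.
For Firm B: with q = P(Fight), equating Expand's and Cut's payoffs gives 11q − 3 = −12q + 9 ⇒ q = 12/23.

63/23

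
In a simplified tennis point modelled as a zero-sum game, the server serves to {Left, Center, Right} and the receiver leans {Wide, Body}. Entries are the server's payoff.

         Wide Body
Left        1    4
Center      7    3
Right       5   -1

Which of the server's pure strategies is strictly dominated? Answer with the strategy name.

Right

Center gives a strictly higher payoff than Right against every column: 7 > 5, 3 > -1.
So Right is strictly dominated and the server never plays it.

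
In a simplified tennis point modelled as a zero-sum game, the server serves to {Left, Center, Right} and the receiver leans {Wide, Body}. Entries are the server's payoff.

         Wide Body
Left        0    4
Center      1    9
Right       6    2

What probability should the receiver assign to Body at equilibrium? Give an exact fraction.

5/12

Row minima: Left → 0, Center → 1, Right → 2; maximin = 2.
Column maxima: Wide → 6, Body → 9; minimax = 6.
2 ≠ 6, so there is no saddle point; optimal play is mixed.
Left is strictly dominated by Center, so the server never plays it.
On the remaining 2×2 (Center, Right vs Wide, Body):
Let the server play Center with probability p. Expected payoff against Wide: 1p + 6(1−p) = −5p + 6; against Body: 9p + 2(1−p) = 7p + 2.
Setting these equal: −5p + 6 = 7p + 2 ⇒ −12p = -4 ⇒ p = 1/3, and the value is (-5)·(1/3) + 6 = 13/3.
For the receiver: with q = P(Wide), equating Center's and Right's payoffs gives −8q + 9 = 4q + 2 ⇒ q = 7/12.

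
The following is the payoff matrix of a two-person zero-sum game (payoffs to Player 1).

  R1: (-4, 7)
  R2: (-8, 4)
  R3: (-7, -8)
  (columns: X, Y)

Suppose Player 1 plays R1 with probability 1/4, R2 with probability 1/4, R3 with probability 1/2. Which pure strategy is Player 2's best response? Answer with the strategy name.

X

If Player 2 plays X, Player 1's expected payoff is (1/4)·(-4) + (1/4)·(-8) + (1/2)·(-7) = -13/2.
If Player 2 plays Y, Player 1's expected payoff is (1/4)·7 + (1/4)·4 + (1/2)·(-8) = -5/4.
Player 2 minimizes Player 1's payoff; the smallest is -13/2, so the best response is X.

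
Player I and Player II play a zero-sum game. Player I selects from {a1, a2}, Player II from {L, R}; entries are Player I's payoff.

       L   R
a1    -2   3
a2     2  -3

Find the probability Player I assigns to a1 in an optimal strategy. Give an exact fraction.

1/2

Row minima: a1 → -2, a2 → -3; maximin = -2.
Column maxima: L → 2, R → 3; minimax = 2.
-2 ≠ 2, so there is no saddle point; optimal play is mixed.
Let Player I play a1 with probability p. Expected payoff against L: (-2)p + 2(1−p) = −4p + 2; against R: 3p + (-3)(1−p) = 6p − 3.
Setting these equal: −4p + 2 = 6p − 3 ⇒ −10p = -5 ⇒ p = 1/2, and the value is (-4)·(1/2) + 2 = 0.
For Player II: with q = P(L), equating a1's and a2's payoffs gives −5q + 3 = 5q − 3 ⇒ q = 3/5.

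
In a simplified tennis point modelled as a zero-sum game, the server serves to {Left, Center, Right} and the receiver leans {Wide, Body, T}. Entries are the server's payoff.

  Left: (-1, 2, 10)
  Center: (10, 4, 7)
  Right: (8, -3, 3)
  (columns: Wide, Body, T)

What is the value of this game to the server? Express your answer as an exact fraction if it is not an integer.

4

Row minima: Left → -1, Center → 4, Right → -3; maximin = 4.
Column maxima: Wide → 10, Body → 4, T → 10; minimax = 4.
Since maximin = minimax = 4, there is a saddle point and the value is 4.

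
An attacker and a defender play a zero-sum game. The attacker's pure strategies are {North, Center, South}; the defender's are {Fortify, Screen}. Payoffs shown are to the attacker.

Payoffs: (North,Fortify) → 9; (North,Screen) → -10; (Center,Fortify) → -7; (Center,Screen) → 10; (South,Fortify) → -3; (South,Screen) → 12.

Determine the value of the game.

39/17

Row minima: North → -10, Center → -7, South → -3; maximin = -3.
Column maxima: Fortify → 9, Screen → 12; minimax = 9.
-3 ≠ 9, so there is no saddle point; optimal play is mixed.
Center is strictly dominated by South, so the attacker never plays it.
On the remaining 2×2 (North, South vs Fortify, Screen):
Let the attacker play North with probability p. Expected payoff against Fortify: 9p + (-3)(1−p) = 12p − 3; against Screen: (-10)p + 12(1−p) = −22p + 12.
Setting these equal: 12p − 3 = −22p + 12 ⇒ 34p = 15 ⇒ p = 15/34, and the value is (12)·(15/34) − 3 = 39/17.
For the defender: with q = P(Fortify), equating North's and South's payoffs gives 19q − 10 = −15q + 12 ⇒ q = 11/17.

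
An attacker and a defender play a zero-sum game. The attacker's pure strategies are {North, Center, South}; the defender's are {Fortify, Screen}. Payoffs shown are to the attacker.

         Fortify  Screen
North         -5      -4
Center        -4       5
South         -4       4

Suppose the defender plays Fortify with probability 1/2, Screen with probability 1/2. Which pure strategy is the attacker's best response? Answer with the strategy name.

Expected payoff of North: (1/2)·(-5) + (1/2)·(-4) = -9/2.
Expected payoff of Center: (1/2)·(-4) + (1/2)·5 = 1/2.
Expected payoff of South: (1/2)·(-4) + (1/2)·4 = 0.
The largest is 1/2, so the attacker's best response is Center.

Center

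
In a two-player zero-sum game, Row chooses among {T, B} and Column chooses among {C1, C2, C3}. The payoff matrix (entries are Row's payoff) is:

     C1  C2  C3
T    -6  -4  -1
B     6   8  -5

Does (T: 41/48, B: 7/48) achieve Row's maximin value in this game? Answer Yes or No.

No

Against C1 this mix gives (41/48)·(-6) + (7/48)·6 = -17/4.
Against C2 this mix gives (41/48)·(-4) + (7/48)·8 = -9/4.
Against C3 this mix gives (41/48)·(-1) + (7/48)·(-5) = -19/12.
Column will play C1, holding Row to -17/4. Shifting weight toward the row that does better against C1 would raise this floor (the equalizing mix achieves -9/4 against both C1 and C3), so the proposed strategy is not optimal.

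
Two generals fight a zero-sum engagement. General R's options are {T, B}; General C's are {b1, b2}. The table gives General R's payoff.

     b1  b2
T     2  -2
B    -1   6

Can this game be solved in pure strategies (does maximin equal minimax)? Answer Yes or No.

Row minima: T → -2, B → -1; maximin = -1.
Column maxima: b1 → 2, b2 → 6; minimax = 2.
-1 ≠ 2, so no pure-strategy equilibrium exists.

No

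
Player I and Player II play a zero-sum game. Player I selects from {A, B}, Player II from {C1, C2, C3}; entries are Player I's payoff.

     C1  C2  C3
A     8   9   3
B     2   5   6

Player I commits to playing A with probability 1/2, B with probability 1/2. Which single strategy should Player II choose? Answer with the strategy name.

C3

If Player II plays C1, Player I's expected payoff is (1/2)·8 + (1/2)·2 = 5.
If Player II plays C2, Player I's expected payoff is (1/2)·9 + (1/2)·5 = 7.
If Player II plays C3, Player I's expected payoff is (1/2)·3 + (1/2)·6 = 9/2.
Player II minimizes Player I's payoff; the smallest is 9/2, so the best response is C3.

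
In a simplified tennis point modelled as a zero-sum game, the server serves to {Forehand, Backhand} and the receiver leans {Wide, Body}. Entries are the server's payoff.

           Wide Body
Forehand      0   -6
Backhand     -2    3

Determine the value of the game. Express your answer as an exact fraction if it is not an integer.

Row minima: Forehand → -6, Backhand → -2; maximin = -2.
Column maxima: Wide → 0, Body → 3; minimax = 0.
-2 ≠ 0, so there is no saddle point; optimal play is mixed.
Let the server play Forehand with probability p. Expected payoff against Wide: 0p + (-2)(1−p) = 2p − 2; against Body: (-6)p + 3(1−p) = −9p + 3.
Setting these equal: 2p − 2 = −9p + 3 ⇒ 11p = 5 ⇒ p = 5/11, and the value is (2)·(5/11) − 2 = -12/11.
For the receiver: with q = P(Wide), equating Forehand's and Backhand's payoffs gives 6q − 6 = −5q + 3 ⇒ q = 9/11.

-12/11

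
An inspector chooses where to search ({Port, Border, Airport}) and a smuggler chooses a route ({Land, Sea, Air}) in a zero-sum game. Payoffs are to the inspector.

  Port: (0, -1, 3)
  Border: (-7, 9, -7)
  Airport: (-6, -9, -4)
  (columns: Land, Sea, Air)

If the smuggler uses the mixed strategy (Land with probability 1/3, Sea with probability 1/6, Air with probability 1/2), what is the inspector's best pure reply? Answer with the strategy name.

Port

Expected payoff of Port: (1/3)·0 + (1/6)·(-1) + (1/2)·3 = 4/3.
Expected payoff of Border: (1/3)·(-7) + (1/6)·9 + (1/2)·(-7) = -13/3.
Expected payoff of Airport: (1/3)·(-6) + (1/6)·(-9) + (1/2)·(-4) = -11/2.
The largest is 4/3, so the inspector's best response is Port.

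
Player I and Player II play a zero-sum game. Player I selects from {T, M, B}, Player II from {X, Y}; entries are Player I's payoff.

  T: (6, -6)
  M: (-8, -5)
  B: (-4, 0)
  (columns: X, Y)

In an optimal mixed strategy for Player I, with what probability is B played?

Row minima: T → -6, M → -8, B → -4; maximin = -4.
Column maxima: X → 6, Y → 0; minimax = 0.
-4 ≠ 0, so there is no saddle point; optimal play is mixed.
M is strictly dominated by B, so Player I never plays it.
On the remaining 2×2 (T, B vs X, Y):
Let Player I play T with probability p. Expected payoff against X: 6p + (-4)(1−p) = 10p − 4; against Y: (-6)p + 0(1−p) = −6p.
Setting these equal: 10p − 4 = −6p ⇒ 16p = 4 ⇒ p = 1/4, and the value is (10)·(1/4) − 4 = -3/2.
For Player II: with q = P(X), equating T's and B's payoffs gives 12q − 6 = −4q ⇒ q = 3/8.

3/4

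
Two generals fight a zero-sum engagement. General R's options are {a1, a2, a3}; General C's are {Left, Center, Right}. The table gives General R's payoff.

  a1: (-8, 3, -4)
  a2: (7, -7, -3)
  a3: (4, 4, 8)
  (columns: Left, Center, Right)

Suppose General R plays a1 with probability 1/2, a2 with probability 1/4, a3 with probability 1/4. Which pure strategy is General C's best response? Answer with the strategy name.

Left

If General C plays Left, General R's expected payoff is (1/2)·(-8) + (1/4)·7 + (1/4)·4 = -5/4.
If General C plays Center, General R's expected payoff is (1/2)·3 + (1/4)·(-7) + (1/4)·4 = 3/4.
If General C plays Right, General R's expected payoff is (1/2)·(-4) + (1/4)·(-3) + (1/4)·8 = -3/4.
General C minimizes General R's payoff; the smallest is -5/4, so the best response is Left.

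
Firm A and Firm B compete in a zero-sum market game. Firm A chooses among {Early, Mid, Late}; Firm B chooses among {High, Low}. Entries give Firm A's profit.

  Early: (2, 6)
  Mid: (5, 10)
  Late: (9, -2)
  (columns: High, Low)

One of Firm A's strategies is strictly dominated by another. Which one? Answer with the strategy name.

Early

Mid gives a strictly higher payoff than Early against every column: 5 > 2, 10 > 6.
So Early is strictly dominated and Firm A never plays it.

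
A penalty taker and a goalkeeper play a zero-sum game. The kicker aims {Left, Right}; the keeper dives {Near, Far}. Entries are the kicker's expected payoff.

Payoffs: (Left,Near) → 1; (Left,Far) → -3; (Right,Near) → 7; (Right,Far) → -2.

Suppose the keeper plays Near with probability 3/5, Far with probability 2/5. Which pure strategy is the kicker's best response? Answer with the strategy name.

Right

Expected payoff of Left: (3/5)·1 + (2/5)·(-3) = -3/5.
Expected payoff of Right: (3/5)·7 + (2/5)·(-2) = 17/5.
The largest is 17/5, so the kicker's best response is Right.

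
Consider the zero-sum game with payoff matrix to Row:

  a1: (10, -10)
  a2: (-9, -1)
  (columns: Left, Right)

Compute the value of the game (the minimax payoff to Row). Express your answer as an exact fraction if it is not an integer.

-25/7

Row minima: a1 → -10, a2 → -9; maximin = -9.
Column maxima: Left → 10, Right → -1; minimax = -1.
-9 ≠ -1, so there is no saddle point; optimal play is mixed.
Let Row play a1 with probability p. Expected payoff against Left: 10p + (-9)(1−p) = 19p − 9; against Right: (-10)p + (-1)(1−p) = −9p − 1.
Setting these equal: 19p − 9 = −9p − 1 ⇒ 28p = 8 ⇒ p = 2/7, and the value is (19)·(2/7) − 9 = -25/7.
For Column: with q = P(Left), equating a1's and a2's payoffs gives 20q − 10 = −8q − 1 ⇒ q = 9/28.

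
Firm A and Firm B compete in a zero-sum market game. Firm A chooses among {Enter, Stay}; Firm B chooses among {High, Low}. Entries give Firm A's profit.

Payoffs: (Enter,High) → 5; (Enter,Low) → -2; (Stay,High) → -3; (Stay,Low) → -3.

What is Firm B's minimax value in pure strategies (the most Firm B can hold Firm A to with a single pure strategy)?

Column maxima: High → 5, Low → -2.
The smallest of these is -2.

-2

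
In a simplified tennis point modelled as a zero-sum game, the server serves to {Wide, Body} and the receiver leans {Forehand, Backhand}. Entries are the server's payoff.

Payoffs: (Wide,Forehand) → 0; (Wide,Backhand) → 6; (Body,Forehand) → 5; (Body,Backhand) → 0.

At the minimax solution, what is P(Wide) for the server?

Row minima: Wide → 0, Body → 0; maximin = 0.
Column maxima: Forehand → 5, Backhand → 6; minimax = 5.
0 ≠ 5, so there is no saddle point; optimal play is mixed.
Let the server play Wide with probability p. Expected payoff against Forehand: 0p + 5(1−p) = −5p + 5; against Backhand: 6p + 0(1−p) = 6p.
Setting these equal: −5p + 5 = 6p ⇒ −11p = -5 ⇒ p = 5/11, and the value is (-5)·(5/11) + 5 = 30/11.
For the receiver: with q = P(Forehand), equating Wide's and Body's payoffs gives −6q + 6 = 5q ⇒ q = 6/11.

5/11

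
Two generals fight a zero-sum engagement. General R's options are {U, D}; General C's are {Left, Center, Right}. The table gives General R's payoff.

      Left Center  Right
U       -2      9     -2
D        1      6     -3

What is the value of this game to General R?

-2

Row minima: U → -2, D → -3; maximin = -2.
Column maxima: Left → 1, Center → 9, Right → -2; minimax = -2.
Since maximin = minimax = -2, there is a saddle point and the value is -2.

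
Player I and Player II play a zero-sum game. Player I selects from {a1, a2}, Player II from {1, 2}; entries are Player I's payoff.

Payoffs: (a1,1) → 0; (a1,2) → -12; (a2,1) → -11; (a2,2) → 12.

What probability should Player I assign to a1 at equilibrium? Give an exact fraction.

23/35

Row minima: a1 → -12, a2 → -11; maximin = -11.
Column maxima: 1 → 0, 2 → 12; minimax = 0.
-11 ≠ 0, so there is no saddle point; optimal play is mixed.
Let Player I play a1 with probability p. Expected payoff against 1: 0p + (-11)(1−p) = 11p − 11; against 2: (-12)p + 12(1−p) = −24p + 12.
Setting these equal: 11p − 11 = −24p + 12 ⇒ 35p = 23 ⇒ p = 23/35, and the value is (11)·(23/35) − 11 = -132/35.
For Player II: with q = P(1), equating a1's and a2's payoffs gives 12q − 12 = −23q + 12 ⇒ q = 24/35.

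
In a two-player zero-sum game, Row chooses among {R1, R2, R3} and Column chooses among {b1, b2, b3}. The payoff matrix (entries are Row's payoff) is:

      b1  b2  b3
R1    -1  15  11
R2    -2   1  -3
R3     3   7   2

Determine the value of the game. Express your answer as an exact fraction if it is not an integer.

35/13

Row minima: R1 → -1, R2 → -3, R3 → 2; maximin = 2.
Column maxima: b1 → 3, b2 → 15, b3 → 11; minimax = 3.
2 ≠ 3, so there is no saddle point; optimal play is mixed.
R2 is strictly dominated by R1, so Row never plays it.
b2 is strictly dominated by b1 (it gives Row strictly more in every row), so Column never plays it.
On the remaining 2×2 (R1, R3 vs b1, b3):
Let Row play R1 with probability p. Expected payoff against b1: (-1)p + 3(1−p) = −4p + 3; against b3: 11p + 2(1−p) = 9p + 2.
Setting these equal: −4p + 3 = 9p + 2 ⇒ −13p = -1 ⇒ p = 1/13, and the value is (-4)·(1/13) + 3 = 35/13.
For Column: with q = P(b1), equating R1's and R3's payoffs gives −12q + 11 = q + 2 ⇒ q = 9/13.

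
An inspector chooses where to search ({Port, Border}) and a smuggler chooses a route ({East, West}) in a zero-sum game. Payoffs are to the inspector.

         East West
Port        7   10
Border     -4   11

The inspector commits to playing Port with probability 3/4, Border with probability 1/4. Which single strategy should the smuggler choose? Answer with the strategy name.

If the smuggler plays East, the inspector's expected payoff is (3/4)·7 + (1/4)·(-4) = 17/4.
If the smuggler plays West, the inspector's expected payoff is (3/4)·10 + (1/4)·11 = 41/4.
The smuggler minimizes the inspector's payoff; the smallest is 17/4, so the best response is East.

East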